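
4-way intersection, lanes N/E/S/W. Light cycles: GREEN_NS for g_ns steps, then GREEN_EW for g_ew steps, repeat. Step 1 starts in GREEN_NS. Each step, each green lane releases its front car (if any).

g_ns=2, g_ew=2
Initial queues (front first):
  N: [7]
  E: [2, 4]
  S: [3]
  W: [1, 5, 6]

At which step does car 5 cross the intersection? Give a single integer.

Step 1 [NS]: N:car7-GO,E:wait,S:car3-GO,W:wait | queues: N=0 E=2 S=0 W=3
Step 2 [NS]: N:empty,E:wait,S:empty,W:wait | queues: N=0 E=2 S=0 W=3
Step 3 [EW]: N:wait,E:car2-GO,S:wait,W:car1-GO | queues: N=0 E=1 S=0 W=2
Step 4 [EW]: N:wait,E:car4-GO,S:wait,W:car5-GO | queues: N=0 E=0 S=0 W=1
Step 5 [NS]: N:empty,E:wait,S:empty,W:wait | queues: N=0 E=0 S=0 W=1
Step 6 [NS]: N:empty,E:wait,S:empty,W:wait | queues: N=0 E=0 S=0 W=1
Step 7 [EW]: N:wait,E:empty,S:wait,W:car6-GO | queues: N=0 E=0 S=0 W=0
Car 5 crosses at step 4

4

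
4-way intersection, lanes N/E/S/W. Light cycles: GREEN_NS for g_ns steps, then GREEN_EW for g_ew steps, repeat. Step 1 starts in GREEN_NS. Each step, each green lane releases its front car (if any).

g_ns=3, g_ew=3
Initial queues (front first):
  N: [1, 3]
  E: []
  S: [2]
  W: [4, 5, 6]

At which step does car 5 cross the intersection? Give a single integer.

Step 1 [NS]: N:car1-GO,E:wait,S:car2-GO,W:wait | queues: N=1 E=0 S=0 W=3
Step 2 [NS]: N:car3-GO,E:wait,S:empty,W:wait | queues: N=0 E=0 S=0 W=3
Step 3 [NS]: N:empty,E:wait,S:empty,W:wait | queues: N=0 E=0 S=0 W=3
Step 4 [EW]: N:wait,E:empty,S:wait,W:car4-GO | queues: N=0 E=0 S=0 W=2
Step 5 [EW]: N:wait,E:empty,S:wait,W:car5-GO | queues: N=0 E=0 S=0 W=1
Step 6 [EW]: N:wait,E:empty,S:wait,W:car6-GO | queues: N=0 E=0 S=0 W=0
Car 5 crosses at step 5

5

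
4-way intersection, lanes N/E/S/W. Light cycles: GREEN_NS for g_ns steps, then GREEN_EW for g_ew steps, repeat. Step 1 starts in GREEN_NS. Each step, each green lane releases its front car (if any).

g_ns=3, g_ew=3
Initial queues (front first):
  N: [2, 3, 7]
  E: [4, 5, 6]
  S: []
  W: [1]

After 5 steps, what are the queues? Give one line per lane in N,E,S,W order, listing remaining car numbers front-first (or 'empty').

Step 1 [NS]: N:car2-GO,E:wait,S:empty,W:wait | queues: N=2 E=3 S=0 W=1
Step 2 [NS]: N:car3-GO,E:wait,S:empty,W:wait | queues: N=1 E=3 S=0 W=1
Step 3 [NS]: N:car7-GO,E:wait,S:empty,W:wait | queues: N=0 E=3 S=0 W=1
Step 4 [EW]: N:wait,E:car4-GO,S:wait,W:car1-GO | queues: N=0 E=2 S=0 W=0
Step 5 [EW]: N:wait,E:car5-GO,S:wait,W:empty | queues: N=0 E=1 S=0 W=0

N: empty
E: 6
S: empty
W: empty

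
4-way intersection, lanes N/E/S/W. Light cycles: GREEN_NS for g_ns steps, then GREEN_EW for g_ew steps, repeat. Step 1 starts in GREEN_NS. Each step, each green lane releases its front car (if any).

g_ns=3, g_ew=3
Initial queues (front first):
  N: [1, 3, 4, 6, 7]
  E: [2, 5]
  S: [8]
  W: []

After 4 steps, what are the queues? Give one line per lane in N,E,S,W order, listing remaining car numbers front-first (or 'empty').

Step 1 [NS]: N:car1-GO,E:wait,S:car8-GO,W:wait | queues: N=4 E=2 S=0 W=0
Step 2 [NS]: N:car3-GO,E:wait,S:empty,W:wait | queues: N=3 E=2 S=0 W=0
Step 3 [NS]: N:car4-GO,E:wait,S:empty,W:wait | queues: N=2 E=2 S=0 W=0
Step 4 [EW]: N:wait,E:car2-GO,S:wait,W:empty | queues: N=2 E=1 S=0 W=0

N: 6 7
E: 5
S: empty
W: empty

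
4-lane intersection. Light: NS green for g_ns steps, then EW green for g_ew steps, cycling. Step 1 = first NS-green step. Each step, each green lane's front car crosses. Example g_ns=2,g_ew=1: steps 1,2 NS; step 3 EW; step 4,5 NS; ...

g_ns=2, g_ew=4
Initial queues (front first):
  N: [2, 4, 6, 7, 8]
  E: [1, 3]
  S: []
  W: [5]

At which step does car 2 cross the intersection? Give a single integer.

Step 1 [NS]: N:car2-GO,E:wait,S:empty,W:wait | queues: N=4 E=2 S=0 W=1
Step 2 [NS]: N:car4-GO,E:wait,S:empty,W:wait | queues: N=3 E=2 S=0 W=1
Step 3 [EW]: N:wait,E:car1-GO,S:wait,W:car5-GO | queues: N=3 E=1 S=0 W=0
Step 4 [EW]: N:wait,E:car3-GO,S:wait,W:empty | queues: N=3 E=0 S=0 W=0
Step 5 [EW]: N:wait,E:empty,S:wait,W:empty | queues: N=3 E=0 S=0 W=0
Step 6 [EW]: N:wait,E:empty,S:wait,W:empty | queues: N=3 E=0 S=0 W=0
Step 7 [NS]: N:car6-GO,E:wait,S:empty,W:wait | queues: N=2 E=0 S=0 W=0
Step 8 [NS]: N:car7-GO,E:wait,S:empty,W:wait | queues: N=1 E=0 S=0 W=0
Step 9 [EW]: N:wait,E:empty,S:wait,W:empty | queues: N=1 E=0 S=0 W=0
Step 10 [EW]: N:wait,E:empty,S:wait,W:empty | queues: N=1 E=0 S=0 W=0
Step 11 [EW]: N:wait,E:empty,S:wait,W:empty | queues: N=1 E=0 S=0 W=0
Step 12 [EW]: N:wait,E:empty,S:wait,W:empty | queues: N=1 E=0 S=0 W=0
Step 13 [NS]: N:car8-GO,E:wait,S:empty,W:wait | queues: N=0 E=0 S=0 W=0
Car 2 crosses at step 1

1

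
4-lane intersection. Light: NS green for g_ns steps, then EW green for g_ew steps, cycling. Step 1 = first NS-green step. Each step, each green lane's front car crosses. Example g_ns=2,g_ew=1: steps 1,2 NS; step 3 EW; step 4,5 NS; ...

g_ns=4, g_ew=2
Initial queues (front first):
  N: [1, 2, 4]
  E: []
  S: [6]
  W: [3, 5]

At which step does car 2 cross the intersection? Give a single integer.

Step 1 [NS]: N:car1-GO,E:wait,S:car6-GO,W:wait | queues: N=2 E=0 S=0 W=2
Step 2 [NS]: N:car2-GO,E:wait,S:empty,W:wait | queues: N=1 E=0 S=0 W=2
Step 3 [NS]: N:car4-GO,E:wait,S:empty,W:wait | queues: N=0 E=0 S=0 W=2
Step 4 [NS]: N:empty,E:wait,S:empty,W:wait | queues: N=0 E=0 S=0 W=2
Step 5 [EW]: N:wait,E:empty,S:wait,W:car3-GO | queues: N=0 E=0 S=0 W=1
Step 6 [EW]: N:wait,E:empty,S:wait,W:car5-GO | queues: N=0 E=0 S=0 W=0
Car 2 crosses at step 2

2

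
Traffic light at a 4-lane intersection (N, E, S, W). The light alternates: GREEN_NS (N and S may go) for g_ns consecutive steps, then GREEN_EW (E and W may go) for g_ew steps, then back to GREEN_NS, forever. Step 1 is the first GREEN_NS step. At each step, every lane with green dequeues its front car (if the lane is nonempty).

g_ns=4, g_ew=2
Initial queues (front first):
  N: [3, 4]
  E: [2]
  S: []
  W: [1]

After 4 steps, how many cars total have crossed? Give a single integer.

Answer: 2

Derivation:
Step 1 [NS]: N:car3-GO,E:wait,S:empty,W:wait | queues: N=1 E=1 S=0 W=1
Step 2 [NS]: N:car4-GO,E:wait,S:empty,W:wait | queues: N=0 E=1 S=0 W=1
Step 3 [NS]: N:empty,E:wait,S:empty,W:wait | queues: N=0 E=1 S=0 W=1
Step 4 [NS]: N:empty,E:wait,S:empty,W:wait | queues: N=0 E=1 S=0 W=1
Cars crossed by step 4: 2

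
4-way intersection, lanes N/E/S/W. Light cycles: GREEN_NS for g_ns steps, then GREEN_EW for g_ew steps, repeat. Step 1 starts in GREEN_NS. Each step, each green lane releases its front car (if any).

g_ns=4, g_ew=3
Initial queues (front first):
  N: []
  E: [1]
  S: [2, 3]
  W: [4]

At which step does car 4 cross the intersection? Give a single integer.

Step 1 [NS]: N:empty,E:wait,S:car2-GO,W:wait | queues: N=0 E=1 S=1 W=1
Step 2 [NS]: N:empty,E:wait,S:car3-GO,W:wait | queues: N=0 E=1 S=0 W=1
Step 3 [NS]: N:empty,E:wait,S:empty,W:wait | queues: N=0 E=1 S=0 W=1
Step 4 [NS]: N:empty,E:wait,S:empty,W:wait | queues: N=0 E=1 S=0 W=1
Step 5 [EW]: N:wait,E:car1-GO,S:wait,W:car4-GO | queues: N=0 E=0 S=0 W=0
Car 4 crosses at step 5

5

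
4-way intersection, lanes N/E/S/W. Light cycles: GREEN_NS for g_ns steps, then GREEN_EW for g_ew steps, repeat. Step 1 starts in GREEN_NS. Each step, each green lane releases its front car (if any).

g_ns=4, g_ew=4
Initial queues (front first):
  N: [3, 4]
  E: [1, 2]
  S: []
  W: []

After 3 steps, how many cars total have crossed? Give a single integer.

Answer: 2

Derivation:
Step 1 [NS]: N:car3-GO,E:wait,S:empty,W:wait | queues: N=1 E=2 S=0 W=0
Step 2 [NS]: N:car4-GO,E:wait,S:empty,W:wait | queues: N=0 E=2 S=0 W=0
Step 3 [NS]: N:empty,E:wait,S:empty,W:wait | queues: N=0 E=2 S=0 W=0
Cars crossed by step 3: 2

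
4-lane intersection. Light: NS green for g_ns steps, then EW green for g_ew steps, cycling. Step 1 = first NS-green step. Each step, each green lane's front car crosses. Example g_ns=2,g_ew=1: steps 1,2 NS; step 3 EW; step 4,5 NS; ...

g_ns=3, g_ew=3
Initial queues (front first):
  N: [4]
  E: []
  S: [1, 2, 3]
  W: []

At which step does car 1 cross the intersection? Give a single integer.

Step 1 [NS]: N:car4-GO,E:wait,S:car1-GO,W:wait | queues: N=0 E=0 S=2 W=0
Step 2 [NS]: N:empty,E:wait,S:car2-GO,W:wait | queues: N=0 E=0 S=1 W=0
Step 3 [NS]: N:empty,E:wait,S:car3-GO,W:wait | queues: N=0 E=0 S=0 W=0
Car 1 crosses at step 1

1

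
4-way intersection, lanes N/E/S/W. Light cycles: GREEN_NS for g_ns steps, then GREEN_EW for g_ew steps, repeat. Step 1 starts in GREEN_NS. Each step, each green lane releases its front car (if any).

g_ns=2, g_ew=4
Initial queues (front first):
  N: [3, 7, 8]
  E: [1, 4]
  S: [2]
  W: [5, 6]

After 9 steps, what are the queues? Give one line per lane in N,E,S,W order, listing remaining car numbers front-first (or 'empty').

Step 1 [NS]: N:car3-GO,E:wait,S:car2-GO,W:wait | queues: N=2 E=2 S=0 W=2
Step 2 [NS]: N:car7-GO,E:wait,S:empty,W:wait | queues: N=1 E=2 S=0 W=2
Step 3 [EW]: N:wait,E:car1-GO,S:wait,W:car5-GO | queues: N=1 E=1 S=0 W=1
Step 4 [EW]: N:wait,E:car4-GO,S:wait,W:car6-GO | queues: N=1 E=0 S=0 W=0
Step 5 [EW]: N:wait,E:empty,S:wait,W:empty | queues: N=1 E=0 S=0 W=0
Step 6 [EW]: N:wait,E:empty,S:wait,W:empty | queues: N=1 E=0 S=0 W=0
Step 7 [NS]: N:car8-GO,E:wait,S:empty,W:wait | queues: N=0 E=0 S=0 W=0

N: empty
E: empty
S: empty
W: empty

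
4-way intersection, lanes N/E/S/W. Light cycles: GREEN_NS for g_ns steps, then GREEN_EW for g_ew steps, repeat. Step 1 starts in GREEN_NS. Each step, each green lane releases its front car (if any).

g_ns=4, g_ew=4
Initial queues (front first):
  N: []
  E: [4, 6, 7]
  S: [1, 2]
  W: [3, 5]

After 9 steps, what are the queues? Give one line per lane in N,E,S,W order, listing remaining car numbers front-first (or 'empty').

Step 1 [NS]: N:empty,E:wait,S:car1-GO,W:wait | queues: N=0 E=3 S=1 W=2
Step 2 [NS]: N:empty,E:wait,S:car2-GO,W:wait | queues: N=0 E=3 S=0 W=2
Step 3 [NS]: N:empty,E:wait,S:empty,W:wait | queues: N=0 E=3 S=0 W=2
Step 4 [NS]: N:empty,E:wait,S:empty,W:wait | queues: N=0 E=3 S=0 W=2
Step 5 [EW]: N:wait,E:car4-GO,S:wait,W:car3-GO | queues: N=0 E=2 S=0 W=1
Step 6 [EW]: N:wait,E:car6-GO,S:wait,W:car5-GO | queues: N=0 E=1 S=0 W=0
Step 7 [EW]: N:wait,E:car7-GO,S:wait,W:empty | queues: N=0 E=0 S=0 W=0

N: empty
E: empty
S: empty
W: empty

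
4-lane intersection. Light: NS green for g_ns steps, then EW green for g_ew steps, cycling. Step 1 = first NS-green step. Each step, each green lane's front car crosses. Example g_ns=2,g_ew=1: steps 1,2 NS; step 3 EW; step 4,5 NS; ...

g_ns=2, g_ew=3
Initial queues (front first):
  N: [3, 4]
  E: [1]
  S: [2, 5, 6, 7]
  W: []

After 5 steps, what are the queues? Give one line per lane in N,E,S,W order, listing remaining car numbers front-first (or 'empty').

Step 1 [NS]: N:car3-GO,E:wait,S:car2-GO,W:wait | queues: N=1 E=1 S=3 W=0
Step 2 [NS]: N:car4-GO,E:wait,S:car5-GO,W:wait | queues: N=0 E=1 S=2 W=0
Step 3 [EW]: N:wait,E:car1-GO,S:wait,W:empty | queues: N=0 E=0 S=2 W=0
Step 4 [EW]: N:wait,E:empty,S:wait,W:empty | queues: N=0 E=0 S=2 W=0
Step 5 [EW]: N:wait,E:empty,S:wait,W:empty | queues: N=0 E=0 S=2 W=0

N: empty
E: empty
S: 6 7
W: empty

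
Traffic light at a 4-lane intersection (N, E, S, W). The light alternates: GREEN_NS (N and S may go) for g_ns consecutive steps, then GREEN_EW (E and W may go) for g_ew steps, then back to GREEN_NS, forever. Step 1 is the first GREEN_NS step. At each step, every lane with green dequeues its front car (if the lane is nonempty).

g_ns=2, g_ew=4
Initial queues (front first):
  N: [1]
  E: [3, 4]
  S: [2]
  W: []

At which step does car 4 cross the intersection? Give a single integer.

Step 1 [NS]: N:car1-GO,E:wait,S:car2-GO,W:wait | queues: N=0 E=2 S=0 W=0
Step 2 [NS]: N:empty,E:wait,S:empty,W:wait | queues: N=0 E=2 S=0 W=0
Step 3 [EW]: N:wait,E:car3-GO,S:wait,W:empty | queues: N=0 E=1 S=0 W=0
Step 4 [EW]: N:wait,E:car4-GO,S:wait,W:empty | queues: N=0 E=0 S=0 W=0
Car 4 crosses at step 4

4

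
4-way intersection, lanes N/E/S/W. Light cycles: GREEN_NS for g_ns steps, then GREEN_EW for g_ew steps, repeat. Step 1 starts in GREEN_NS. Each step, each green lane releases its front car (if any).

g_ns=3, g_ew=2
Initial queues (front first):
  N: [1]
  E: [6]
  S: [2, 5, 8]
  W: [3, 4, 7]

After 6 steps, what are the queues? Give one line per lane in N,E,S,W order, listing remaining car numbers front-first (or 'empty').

Step 1 [NS]: N:car1-GO,E:wait,S:car2-GO,W:wait | queues: N=0 E=1 S=2 W=3
Step 2 [NS]: N:empty,E:wait,S:car5-GO,W:wait | queues: N=0 E=1 S=1 W=3
Step 3 [NS]: N:empty,E:wait,S:car8-GO,W:wait | queues: N=0 E=1 S=0 W=3
Step 4 [EW]: N:wait,E:car6-GO,S:wait,W:car3-GO | queues: N=0 E=0 S=0 W=2
Step 5 [EW]: N:wait,E:empty,S:wait,W:car4-GO | queues: N=0 E=0 S=0 W=1
Step 6 [NS]: N:empty,E:wait,S:empty,W:wait | queues: N=0 E=0 S=0 W=1

N: empty
E: empty
S: empty
W: 7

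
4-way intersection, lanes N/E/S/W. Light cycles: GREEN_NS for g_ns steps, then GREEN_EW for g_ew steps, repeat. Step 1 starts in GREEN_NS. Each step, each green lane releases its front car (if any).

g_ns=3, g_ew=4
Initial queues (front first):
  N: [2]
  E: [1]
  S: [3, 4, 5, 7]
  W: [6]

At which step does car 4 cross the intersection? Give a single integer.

Step 1 [NS]: N:car2-GO,E:wait,S:car3-GO,W:wait | queues: N=0 E=1 S=3 W=1
Step 2 [NS]: N:empty,E:wait,S:car4-GO,W:wait | queues: N=0 E=1 S=2 W=1
Step 3 [NS]: N:empty,E:wait,S:car5-GO,W:wait | queues: N=0 E=1 S=1 W=1
Step 4 [EW]: N:wait,E:car1-GO,S:wait,W:car6-GO | queues: N=0 E=0 S=1 W=0
Step 5 [EW]: N:wait,E:empty,S:wait,W:empty | queues: N=0 E=0 S=1 W=0
Step 6 [EW]: N:wait,E:empty,S:wait,W:empty | queues: N=0 E=0 S=1 W=0
Step 7 [EW]: N:wait,E:empty,S:wait,W:empty | queues: N=0 E=0 S=1 W=0
Step 8 [NS]: N:empty,E:wait,S:car7-GO,W:wait | queues: N=0 E=0 S=0 W=0
Car 4 crosses at step 2

2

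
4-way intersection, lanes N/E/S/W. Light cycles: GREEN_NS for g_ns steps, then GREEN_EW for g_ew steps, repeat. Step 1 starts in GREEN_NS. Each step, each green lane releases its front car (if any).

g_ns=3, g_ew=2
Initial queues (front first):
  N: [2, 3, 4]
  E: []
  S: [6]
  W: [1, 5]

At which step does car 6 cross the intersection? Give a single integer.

Step 1 [NS]: N:car2-GO,E:wait,S:car6-GO,W:wait | queues: N=2 E=0 S=0 W=2
Step 2 [NS]: N:car3-GO,E:wait,S:empty,W:wait | queues: N=1 E=0 S=0 W=2
Step 3 [NS]: N:car4-GO,E:wait,S:empty,W:wait | queues: N=0 E=0 S=0 W=2
Step 4 [EW]: N:wait,E:empty,S:wait,W:car1-GO | queues: N=0 E=0 S=0 W=1
Step 5 [EW]: N:wait,E:empty,S:wait,W:car5-GO | queues: N=0 E=0 S=0 W=0
Car 6 crosses at step 1

1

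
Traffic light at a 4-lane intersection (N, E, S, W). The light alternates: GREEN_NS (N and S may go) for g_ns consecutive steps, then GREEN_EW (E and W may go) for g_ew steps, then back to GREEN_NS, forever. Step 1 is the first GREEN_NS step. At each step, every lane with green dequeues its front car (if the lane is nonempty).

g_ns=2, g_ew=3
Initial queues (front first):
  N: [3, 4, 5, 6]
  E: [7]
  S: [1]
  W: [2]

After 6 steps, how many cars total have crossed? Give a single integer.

Step 1 [NS]: N:car3-GO,E:wait,S:car1-GO,W:wait | queues: N=3 E=1 S=0 W=1
Step 2 [NS]: N:car4-GO,E:wait,S:empty,W:wait | queues: N=2 E=1 S=0 W=1
Step 3 [EW]: N:wait,E:car7-GO,S:wait,W:car2-GO | queues: N=2 E=0 S=0 W=0
Step 4 [EW]: N:wait,E:empty,S:wait,W:empty | queues: N=2 E=0 S=0 W=0
Step 5 [EW]: N:wait,E:empty,S:wait,W:empty | queues: N=2 E=0 S=0 W=0
Step 6 [NS]: N:car5-GO,E:wait,S:empty,W:wait | queues: N=1 E=0 S=0 W=0
Cars crossed by step 6: 6

Answer: 6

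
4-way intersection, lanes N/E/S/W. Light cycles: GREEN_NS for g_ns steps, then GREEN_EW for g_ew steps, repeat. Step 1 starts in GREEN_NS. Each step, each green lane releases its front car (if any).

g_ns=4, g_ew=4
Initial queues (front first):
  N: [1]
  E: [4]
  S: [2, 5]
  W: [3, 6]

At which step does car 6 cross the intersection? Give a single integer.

Step 1 [NS]: N:car1-GO,E:wait,S:car2-GO,W:wait | queues: N=0 E=1 S=1 W=2
Step 2 [NS]: N:empty,E:wait,S:car5-GO,W:wait | queues: N=0 E=1 S=0 W=2
Step 3 [NS]: N:empty,E:wait,S:empty,W:wait | queues: N=0 E=1 S=0 W=2
Step 4 [NS]: N:empty,E:wait,S:empty,W:wait | queues: N=0 E=1 S=0 W=2
Step 5 [EW]: N:wait,E:car4-GO,S:wait,W:car3-GO | queues: N=0 E=0 S=0 W=1
Step 6 [EW]: N:wait,E:empty,S:wait,W:car6-GO | queues: N=0 E=0 S=0 W=0
Car 6 crosses at step 6

6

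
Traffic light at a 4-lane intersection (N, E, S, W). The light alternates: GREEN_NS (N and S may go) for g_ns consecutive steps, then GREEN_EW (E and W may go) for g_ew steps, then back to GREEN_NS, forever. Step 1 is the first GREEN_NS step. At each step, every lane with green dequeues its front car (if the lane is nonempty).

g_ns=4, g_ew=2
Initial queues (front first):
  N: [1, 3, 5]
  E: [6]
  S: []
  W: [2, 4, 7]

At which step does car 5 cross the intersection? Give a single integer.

Step 1 [NS]: N:car1-GO,E:wait,S:empty,W:wait | queues: N=2 E=1 S=0 W=3
Step 2 [NS]: N:car3-GO,E:wait,S:empty,W:wait | queues: N=1 E=1 S=0 W=3
Step 3 [NS]: N:car5-GO,E:wait,S:empty,W:wait | queues: N=0 E=1 S=0 W=3
Step 4 [NS]: N:empty,E:wait,S:empty,W:wait | queues: N=0 E=1 S=0 W=3
Step 5 [EW]: N:wait,E:car6-GO,S:wait,W:car2-GO | queues: N=0 E=0 S=0 W=2
Step 6 [EW]: N:wait,E:empty,S:wait,W:car4-GO | queues: N=0 E=0 S=0 W=1
Step 7 [NS]: N:empty,E:wait,S:empty,W:wait | queues: N=0 E=0 S=0 W=1
Step 8 [NS]: N:empty,E:wait,S:empty,W:wait | queues: N=0 E=0 S=0 W=1
Step 9 [NS]: N:empty,E:wait,S:empty,W:wait | queues: N=0 E=0 S=0 W=1
Step 10 [NS]: N:empty,E:wait,S:empty,W:wait | queues: N=0 E=0 S=0 W=1
Step 11 [EW]: N:wait,E:empty,S:wait,W:car7-GO | queues: N=0 E=0 S=0 W=0
Car 5 crosses at step 3

3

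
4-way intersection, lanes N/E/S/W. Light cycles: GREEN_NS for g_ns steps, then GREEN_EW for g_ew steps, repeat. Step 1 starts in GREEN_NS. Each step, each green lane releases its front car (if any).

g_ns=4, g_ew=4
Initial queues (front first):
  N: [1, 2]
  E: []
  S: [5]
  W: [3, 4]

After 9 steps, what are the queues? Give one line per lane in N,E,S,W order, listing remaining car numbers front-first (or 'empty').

Step 1 [NS]: N:car1-GO,E:wait,S:car5-GO,W:wait | queues: N=1 E=0 S=0 W=2
Step 2 [NS]: N:car2-GO,E:wait,S:empty,W:wait | queues: N=0 E=0 S=0 W=2
Step 3 [NS]: N:empty,E:wait,S:empty,W:wait | queues: N=0 E=0 S=0 W=2
Step 4 [NS]: N:empty,E:wait,S:empty,W:wait | queues: N=0 E=0 S=0 W=2
Step 5 [EW]: N:wait,E:empty,S:wait,W:car3-GO | queues: N=0 E=0 S=0 W=1
Step 6 [EW]: N:wait,E:empty,S:wait,W:car4-GO | queues: N=0 E=0 S=0 W=0

N: empty
E: empty
S: empty
W: empty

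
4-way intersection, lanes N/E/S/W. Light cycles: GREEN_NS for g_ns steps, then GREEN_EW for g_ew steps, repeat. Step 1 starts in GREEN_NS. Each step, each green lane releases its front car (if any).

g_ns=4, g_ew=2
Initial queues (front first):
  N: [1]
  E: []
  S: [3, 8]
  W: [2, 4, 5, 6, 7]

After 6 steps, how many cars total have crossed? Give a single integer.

Answer: 5

Derivation:
Step 1 [NS]: N:car1-GO,E:wait,S:car3-GO,W:wait | queues: N=0 E=0 S=1 W=5
Step 2 [NS]: N:empty,E:wait,S:car8-GO,W:wait | queues: N=0 E=0 S=0 W=5
Step 3 [NS]: N:empty,E:wait,S:empty,W:wait | queues: N=0 E=0 S=0 W=5
Step 4 [NS]: N:empty,E:wait,S:empty,W:wait | queues: N=0 E=0 S=0 W=5
Step 5 [EW]: N:wait,E:empty,S:wait,W:car2-GO | queues: N=0 E=0 S=0 W=4
Step 6 [EW]: N:wait,E:empty,S:wait,W:car4-GO | queues: N=0 E=0 S=0 W=3
Cars crossed by step 6: 5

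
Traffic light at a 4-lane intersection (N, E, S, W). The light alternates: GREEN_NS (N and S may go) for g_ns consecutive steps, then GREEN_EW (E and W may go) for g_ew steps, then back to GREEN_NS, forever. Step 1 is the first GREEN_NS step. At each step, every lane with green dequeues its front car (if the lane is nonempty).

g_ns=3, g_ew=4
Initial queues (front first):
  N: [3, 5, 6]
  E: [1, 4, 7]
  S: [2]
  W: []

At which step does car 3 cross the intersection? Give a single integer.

Step 1 [NS]: N:car3-GO,E:wait,S:car2-GO,W:wait | queues: N=2 E=3 S=0 W=0
Step 2 [NS]: N:car5-GO,E:wait,S:empty,W:wait | queues: N=1 E=3 S=0 W=0
Step 3 [NS]: N:car6-GO,E:wait,S:empty,W:wait | queues: N=0 E=3 S=0 W=0
Step 4 [EW]: N:wait,E:car1-GO,S:wait,W:empty | queues: N=0 E=2 S=0 W=0
Step 5 [EW]: N:wait,E:car4-GO,S:wait,W:empty | queues: N=0 E=1 S=0 W=0
Step 6 [EW]: N:wait,E:car7-GO,S:wait,W:empty | queues: N=0 E=0 S=0 W=0
Car 3 crosses at step 1

1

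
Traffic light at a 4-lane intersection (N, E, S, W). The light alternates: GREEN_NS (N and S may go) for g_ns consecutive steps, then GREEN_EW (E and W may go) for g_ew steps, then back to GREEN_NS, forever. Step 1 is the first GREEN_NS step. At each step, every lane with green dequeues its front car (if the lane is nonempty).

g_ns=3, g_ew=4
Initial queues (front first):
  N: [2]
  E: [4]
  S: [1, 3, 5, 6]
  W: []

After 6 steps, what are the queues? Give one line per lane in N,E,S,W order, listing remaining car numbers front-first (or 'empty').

Step 1 [NS]: N:car2-GO,E:wait,S:car1-GO,W:wait | queues: N=0 E=1 S=3 W=0
Step 2 [NS]: N:empty,E:wait,S:car3-GO,W:wait | queues: N=0 E=1 S=2 W=0
Step 3 [NS]: N:empty,E:wait,S:car5-GO,W:wait | queues: N=0 E=1 S=1 W=0
Step 4 [EW]: N:wait,E:car4-GO,S:wait,W:empty | queues: N=0 E=0 S=1 W=0
Step 5 [EW]: N:wait,E:empty,S:wait,W:empty | queues: N=0 E=0 S=1 W=0
Step 6 [EW]: N:wait,E:empty,S:wait,W:empty | queues: N=0 E=0 S=1 W=0

N: empty
E: empty
S: 6
W: empty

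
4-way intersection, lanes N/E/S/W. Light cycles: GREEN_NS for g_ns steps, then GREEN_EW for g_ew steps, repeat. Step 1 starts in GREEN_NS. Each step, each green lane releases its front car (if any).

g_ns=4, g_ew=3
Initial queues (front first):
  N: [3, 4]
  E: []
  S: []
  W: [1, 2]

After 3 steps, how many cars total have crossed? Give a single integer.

Step 1 [NS]: N:car3-GO,E:wait,S:empty,W:wait | queues: N=1 E=0 S=0 W=2
Step 2 [NS]: N:car4-GO,E:wait,S:empty,W:wait | queues: N=0 E=0 S=0 W=2
Step 3 [NS]: N:empty,E:wait,S:empty,W:wait | queues: N=0 E=0 S=0 W=2
Cars crossed by step 3: 2

Answer: 2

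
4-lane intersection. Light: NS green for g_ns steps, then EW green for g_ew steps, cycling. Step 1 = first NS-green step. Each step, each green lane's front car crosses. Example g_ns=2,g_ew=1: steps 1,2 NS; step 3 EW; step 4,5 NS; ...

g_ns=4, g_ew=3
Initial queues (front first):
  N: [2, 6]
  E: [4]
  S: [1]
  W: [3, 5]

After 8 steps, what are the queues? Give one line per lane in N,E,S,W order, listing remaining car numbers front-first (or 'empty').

Step 1 [NS]: N:car2-GO,E:wait,S:car1-GO,W:wait | queues: N=1 E=1 S=0 W=2
Step 2 [NS]: N:car6-GO,E:wait,S:empty,W:wait | queues: N=0 E=1 S=0 W=2
Step 3 [NS]: N:empty,E:wait,S:empty,W:wait | queues: N=0 E=1 S=0 W=2
Step 4 [NS]: N:empty,E:wait,S:empty,W:wait | queues: N=0 E=1 S=0 W=2
Step 5 [EW]: N:wait,E:car4-GO,S:wait,W:car3-GO | queues: N=0 E=0 S=0 W=1
Step 6 [EW]: N:wait,E:empty,S:wait,W:car5-GO | queues: N=0 E=0 S=0 W=0

N: empty
E: empty
S: empty
W: empty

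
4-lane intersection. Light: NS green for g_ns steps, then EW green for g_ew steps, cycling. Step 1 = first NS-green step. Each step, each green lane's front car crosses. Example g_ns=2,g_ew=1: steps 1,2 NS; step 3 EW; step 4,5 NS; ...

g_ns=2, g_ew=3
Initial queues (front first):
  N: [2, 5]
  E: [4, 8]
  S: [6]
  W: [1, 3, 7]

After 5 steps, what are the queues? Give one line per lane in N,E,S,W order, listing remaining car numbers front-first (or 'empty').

Step 1 [NS]: N:car2-GO,E:wait,S:car6-GO,W:wait | queues: N=1 E=2 S=0 W=3
Step 2 [NS]: N:car5-GO,E:wait,S:empty,W:wait | queues: N=0 E=2 S=0 W=3
Step 3 [EW]: N:wait,E:car4-GO,S:wait,W:car1-GO | queues: N=0 E=1 S=0 W=2
Step 4 [EW]: N:wait,E:car8-GO,S:wait,W:car3-GO | queues: N=0 E=0 S=0 W=1
Step 5 [EW]: N:wait,E:empty,S:wait,W:car7-GO | queues: N=0 E=0 S=0 W=0

N: empty
E: empty
S: empty
W: empty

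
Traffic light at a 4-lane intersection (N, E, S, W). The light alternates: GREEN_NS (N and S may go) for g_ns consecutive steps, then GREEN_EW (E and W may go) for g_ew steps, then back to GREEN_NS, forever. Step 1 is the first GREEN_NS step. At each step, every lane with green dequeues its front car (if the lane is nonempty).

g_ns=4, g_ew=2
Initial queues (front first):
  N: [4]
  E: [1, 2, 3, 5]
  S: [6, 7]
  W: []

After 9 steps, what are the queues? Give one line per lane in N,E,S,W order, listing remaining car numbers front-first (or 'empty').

Step 1 [NS]: N:car4-GO,E:wait,S:car6-GO,W:wait | queues: N=0 E=4 S=1 W=0
Step 2 [NS]: N:empty,E:wait,S:car7-GO,W:wait | queues: N=0 E=4 S=0 W=0
Step 3 [NS]: N:empty,E:wait,S:empty,W:wait | queues: N=0 E=4 S=0 W=0
Step 4 [NS]: N:empty,E:wait,S:empty,W:wait | queues: N=0 E=4 S=0 W=0
Step 5 [EW]: N:wait,E:car1-GO,S:wait,W:empty | queues: N=0 E=3 S=0 W=0
Step 6 [EW]: N:wait,E:car2-GO,S:wait,W:empty | queues: N=0 E=2 S=0 W=0
Step 7 [NS]: N:empty,E:wait,S:empty,W:wait | queues: N=0 E=2 S=0 W=0
Step 8 [NS]: N:empty,E:wait,S:empty,W:wait | queues: N=0 E=2 S=0 W=0
Step 9 [NS]: N:empty,E:wait,S:empty,W:wait | queues: N=0 E=2 S=0 W=0

N: empty
E: 3 5
S: empty
W: empty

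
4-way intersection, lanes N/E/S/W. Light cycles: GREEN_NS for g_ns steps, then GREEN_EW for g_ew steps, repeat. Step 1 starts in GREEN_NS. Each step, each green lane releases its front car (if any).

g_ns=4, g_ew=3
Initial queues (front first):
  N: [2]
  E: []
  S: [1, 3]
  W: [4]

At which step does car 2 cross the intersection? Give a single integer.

Step 1 [NS]: N:car2-GO,E:wait,S:car1-GO,W:wait | queues: N=0 E=0 S=1 W=1
Step 2 [NS]: N:empty,E:wait,S:car3-GO,W:wait | queues: N=0 E=0 S=0 W=1
Step 3 [NS]: N:empty,E:wait,S:empty,W:wait | queues: N=0 E=0 S=0 W=1
Step 4 [NS]: N:empty,E:wait,S:empty,W:wait | queues: N=0 E=0 S=0 W=1
Step 5 [EW]: N:wait,E:empty,S:wait,W:car4-GO | queues: N=0 E=0 S=0 W=0
Car 2 crosses at step 1

1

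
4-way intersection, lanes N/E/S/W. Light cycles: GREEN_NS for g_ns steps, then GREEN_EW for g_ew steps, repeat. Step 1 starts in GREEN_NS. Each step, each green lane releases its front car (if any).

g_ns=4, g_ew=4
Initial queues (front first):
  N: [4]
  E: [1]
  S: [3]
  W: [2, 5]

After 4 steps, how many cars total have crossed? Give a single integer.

Step 1 [NS]: N:car4-GO,E:wait,S:car3-GO,W:wait | queues: N=0 E=1 S=0 W=2
Step 2 [NS]: N:empty,E:wait,S:empty,W:wait | queues: N=0 E=1 S=0 W=2
Step 3 [NS]: N:empty,E:wait,S:empty,W:wait | queues: N=0 E=1 S=0 W=2
Step 4 [NS]: N:empty,E:wait,S:empty,W:wait | queues: N=0 E=1 S=0 W=2
Cars crossed by step 4: 2

Answer: 2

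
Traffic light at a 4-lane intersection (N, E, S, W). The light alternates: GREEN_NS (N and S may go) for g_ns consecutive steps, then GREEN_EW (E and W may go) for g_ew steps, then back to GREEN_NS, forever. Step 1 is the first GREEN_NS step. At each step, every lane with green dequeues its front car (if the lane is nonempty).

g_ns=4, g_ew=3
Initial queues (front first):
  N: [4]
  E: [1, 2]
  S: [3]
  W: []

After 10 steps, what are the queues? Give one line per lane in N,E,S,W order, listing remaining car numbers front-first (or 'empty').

Step 1 [NS]: N:car4-GO,E:wait,S:car3-GO,W:wait | queues: N=0 E=2 S=0 W=0
Step 2 [NS]: N:empty,E:wait,S:empty,W:wait | queues: N=0 E=2 S=0 W=0
Step 3 [NS]: N:empty,E:wait,S:empty,W:wait | queues: N=0 E=2 S=0 W=0
Step 4 [NS]: N:empty,E:wait,S:empty,W:wait | queues: N=0 E=2 S=0 W=0
Step 5 [EW]: N:wait,E:car1-GO,S:wait,W:empty | queues: N=0 E=1 S=0 W=0
Step 6 [EW]: N:wait,E:car2-GO,S:wait,W:empty | queues: N=0 E=0 S=0 W=0

N: empty
E: empty
S: empty
W: empty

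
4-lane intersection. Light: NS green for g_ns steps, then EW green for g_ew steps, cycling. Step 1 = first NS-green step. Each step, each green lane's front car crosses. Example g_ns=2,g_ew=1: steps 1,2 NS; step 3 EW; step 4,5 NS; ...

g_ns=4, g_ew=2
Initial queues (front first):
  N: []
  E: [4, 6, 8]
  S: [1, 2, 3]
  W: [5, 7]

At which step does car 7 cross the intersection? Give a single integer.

Step 1 [NS]: N:empty,E:wait,S:car1-GO,W:wait | queues: N=0 E=3 S=2 W=2
Step 2 [NS]: N:empty,E:wait,S:car2-GO,W:wait | queues: N=0 E=3 S=1 W=2
Step 3 [NS]: N:empty,E:wait,S:car3-GO,W:wait | queues: N=0 E=3 S=0 W=2
Step 4 [NS]: N:empty,E:wait,S:empty,W:wait | queues: N=0 E=3 S=0 W=2
Step 5 [EW]: N:wait,E:car4-GO,S:wait,W:car5-GO | queues: N=0 E=2 S=0 W=1
Step 6 [EW]: N:wait,E:car6-GO,S:wait,W:car7-GO | queues: N=0 E=1 S=0 W=0
Step 7 [NS]: N:empty,E:wait,S:empty,W:wait | queues: N=0 E=1 S=0 W=0
Step 8 [NS]: N:empty,E:wait,S:empty,W:wait | queues: N=0 E=1 S=0 W=0
Step 9 [NS]: N:empty,E:wait,S:empty,W:wait | queues: N=0 E=1 S=0 W=0
Step 10 [NS]: N:empty,E:wait,S:empty,W:wait | queues: N=0 E=1 S=0 W=0
Step 11 [EW]: N:wait,E:car8-GO,S:wait,W:empty | queues: N=0 E=0 S=0 W=0
Car 7 crosses at step 6

6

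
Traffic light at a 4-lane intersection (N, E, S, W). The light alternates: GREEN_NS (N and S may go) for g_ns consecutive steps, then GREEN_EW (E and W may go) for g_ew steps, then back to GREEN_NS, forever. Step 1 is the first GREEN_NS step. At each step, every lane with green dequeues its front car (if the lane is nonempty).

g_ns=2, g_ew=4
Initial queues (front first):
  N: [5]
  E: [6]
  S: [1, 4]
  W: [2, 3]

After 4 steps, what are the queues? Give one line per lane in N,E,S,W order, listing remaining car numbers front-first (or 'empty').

Step 1 [NS]: N:car5-GO,E:wait,S:car1-GO,W:wait | queues: N=0 E=1 S=1 W=2
Step 2 [NS]: N:empty,E:wait,S:car4-GO,W:wait | queues: N=0 E=1 S=0 W=2
Step 3 [EW]: N:wait,E:car6-GO,S:wait,W:car2-GO | queues: N=0 E=0 S=0 W=1
Step 4 [EW]: N:wait,E:empty,S:wait,W:car3-GO | queues: N=0 E=0 S=0 W=0

N: empty
E: empty
S: empty
W: empty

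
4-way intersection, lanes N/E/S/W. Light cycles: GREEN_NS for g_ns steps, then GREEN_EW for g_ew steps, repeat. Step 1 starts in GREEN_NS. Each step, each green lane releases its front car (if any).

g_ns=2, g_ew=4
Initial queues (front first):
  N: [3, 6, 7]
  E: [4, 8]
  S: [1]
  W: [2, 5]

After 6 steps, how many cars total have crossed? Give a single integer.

Answer: 7

Derivation:
Step 1 [NS]: N:car3-GO,E:wait,S:car1-GO,W:wait | queues: N=2 E=2 S=0 W=2
Step 2 [NS]: N:car6-GO,E:wait,S:empty,W:wait | queues: N=1 E=2 S=0 W=2
Step 3 [EW]: N:wait,E:car4-GO,S:wait,W:car2-GO | queues: N=1 E=1 S=0 W=1
Step 4 [EW]: N:wait,E:car8-GO,S:wait,W:car5-GO | queues: N=1 E=0 S=0 W=0
Step 5 [EW]: N:wait,E:empty,S:wait,W:empty | queues: N=1 E=0 S=0 W=0
Step 6 [EW]: N:wait,E:empty,S:wait,W:empty | queues: N=1 E=0 S=0 W=0
Cars crossed by step 6: 7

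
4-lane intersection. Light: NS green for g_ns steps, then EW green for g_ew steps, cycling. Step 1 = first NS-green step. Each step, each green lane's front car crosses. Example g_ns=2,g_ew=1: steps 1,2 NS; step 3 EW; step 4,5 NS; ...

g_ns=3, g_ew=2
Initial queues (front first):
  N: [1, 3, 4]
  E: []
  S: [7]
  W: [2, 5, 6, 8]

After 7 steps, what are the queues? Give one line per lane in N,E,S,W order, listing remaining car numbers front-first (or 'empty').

Step 1 [NS]: N:car1-GO,E:wait,S:car7-GO,W:wait | queues: N=2 E=0 S=0 W=4
Step 2 [NS]: N:car3-GO,E:wait,S:empty,W:wait | queues: N=1 E=0 S=0 W=4
Step 3 [NS]: N:car4-GO,E:wait,S:empty,W:wait | queues: N=0 E=0 S=0 W=4
Step 4 [EW]: N:wait,E:empty,S:wait,W:car2-GO | queues: N=0 E=0 S=0 W=3
Step 5 [EW]: N:wait,E:empty,S:wait,W:car5-GO | queues: N=0 E=0 S=0 W=2
Step 6 [NS]: N:empty,E:wait,S:empty,W:wait | queues: N=0 E=0 S=0 W=2
Step 7 [NS]: N:empty,E:wait,S:empty,W:wait | queues: N=0 E=0 S=0 W=2

N: empty
E: empty
S: empty
W: 6 8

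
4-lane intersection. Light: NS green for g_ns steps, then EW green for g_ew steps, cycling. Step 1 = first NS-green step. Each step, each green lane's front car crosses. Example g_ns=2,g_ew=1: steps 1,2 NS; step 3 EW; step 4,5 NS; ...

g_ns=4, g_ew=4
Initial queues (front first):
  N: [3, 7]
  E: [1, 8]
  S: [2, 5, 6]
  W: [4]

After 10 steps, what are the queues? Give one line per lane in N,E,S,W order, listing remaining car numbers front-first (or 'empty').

Step 1 [NS]: N:car3-GO,E:wait,S:car2-GO,W:wait | queues: N=1 E=2 S=2 W=1
Step 2 [NS]: N:car7-GO,E:wait,S:car5-GO,W:wait | queues: N=0 E=2 S=1 W=1
Step 3 [NS]: N:empty,E:wait,S:car6-GO,W:wait | queues: N=0 E=2 S=0 W=1
Step 4 [NS]: N:empty,E:wait,S:empty,W:wait | queues: N=0 E=2 S=0 W=1
Step 5 [EW]: N:wait,E:car1-GO,S:wait,W:car4-GO | queues: N=0 E=1 S=0 W=0
Step 6 [EW]: N:wait,E:car8-GO,S:wait,W:empty | queues: N=0 E=0 S=0 W=0

N: empty
E: empty
S: empty
W: empty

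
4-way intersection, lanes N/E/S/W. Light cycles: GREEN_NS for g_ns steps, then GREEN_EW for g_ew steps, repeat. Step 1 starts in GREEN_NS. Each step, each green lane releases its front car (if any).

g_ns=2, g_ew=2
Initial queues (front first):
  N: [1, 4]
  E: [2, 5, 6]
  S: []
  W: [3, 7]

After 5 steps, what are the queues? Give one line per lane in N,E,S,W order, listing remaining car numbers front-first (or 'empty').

Step 1 [NS]: N:car1-GO,E:wait,S:empty,W:wait | queues: N=1 E=3 S=0 W=2
Step 2 [NS]: N:car4-GO,E:wait,S:empty,W:wait | queues: N=0 E=3 S=0 W=2
Step 3 [EW]: N:wait,E:car2-GO,S:wait,W:car3-GO | queues: N=0 E=2 S=0 W=1
Step 4 [EW]: N:wait,E:car5-GO,S:wait,W:car7-GO | queues: N=0 E=1 S=0 W=0
Step 5 [NS]: N:empty,E:wait,S:empty,W:wait | queues: N=0 E=1 S=0 W=0

N: empty
E: 6
S: empty
W: empty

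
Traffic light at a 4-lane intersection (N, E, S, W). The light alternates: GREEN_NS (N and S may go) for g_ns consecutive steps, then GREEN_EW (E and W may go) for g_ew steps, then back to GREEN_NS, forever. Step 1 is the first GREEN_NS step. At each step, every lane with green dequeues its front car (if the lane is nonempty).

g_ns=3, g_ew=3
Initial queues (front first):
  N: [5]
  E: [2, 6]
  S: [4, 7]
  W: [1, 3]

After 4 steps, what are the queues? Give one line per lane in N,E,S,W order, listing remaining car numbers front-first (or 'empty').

Step 1 [NS]: N:car5-GO,E:wait,S:car4-GO,W:wait | queues: N=0 E=2 S=1 W=2
Step 2 [NS]: N:empty,E:wait,S:car7-GO,W:wait | queues: N=0 E=2 S=0 W=2
Step 3 [NS]: N:empty,E:wait,S:empty,W:wait | queues: N=0 E=2 S=0 W=2
Step 4 [EW]: N:wait,E:car2-GO,S:wait,W:car1-GO | queues: N=0 E=1 S=0 W=1

N: empty
E: 6
S: empty
W: 3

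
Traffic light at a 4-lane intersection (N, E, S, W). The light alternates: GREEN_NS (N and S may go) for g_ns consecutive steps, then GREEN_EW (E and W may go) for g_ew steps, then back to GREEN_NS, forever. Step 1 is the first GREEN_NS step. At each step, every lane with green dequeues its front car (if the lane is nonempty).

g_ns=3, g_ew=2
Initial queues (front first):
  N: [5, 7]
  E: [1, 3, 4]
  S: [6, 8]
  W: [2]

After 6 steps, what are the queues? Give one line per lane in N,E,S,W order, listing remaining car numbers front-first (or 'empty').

Step 1 [NS]: N:car5-GO,E:wait,S:car6-GO,W:wait | queues: N=1 E=3 S=1 W=1
Step 2 [NS]: N:car7-GO,E:wait,S:car8-GO,W:wait | queues: N=0 E=3 S=0 W=1
Step 3 [NS]: N:empty,E:wait,S:empty,W:wait | queues: N=0 E=3 S=0 W=1
Step 4 [EW]: N:wait,E:car1-GO,S:wait,W:car2-GO | queues: N=0 E=2 S=0 W=0
Step 5 [EW]: N:wait,E:car3-GO,S:wait,W:empty | queues: N=0 E=1 S=0 W=0
Step 6 [NS]: N:empty,E:wait,S:empty,W:wait | queues: N=0 E=1 S=0 W=0

N: empty
E: 4
S: empty
W: empty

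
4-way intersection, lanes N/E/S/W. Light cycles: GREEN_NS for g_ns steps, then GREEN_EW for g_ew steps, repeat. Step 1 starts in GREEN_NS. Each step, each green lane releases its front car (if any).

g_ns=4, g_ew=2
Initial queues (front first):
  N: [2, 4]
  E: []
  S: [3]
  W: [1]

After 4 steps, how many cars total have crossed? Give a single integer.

Step 1 [NS]: N:car2-GO,E:wait,S:car3-GO,W:wait | queues: N=1 E=0 S=0 W=1
Step 2 [NS]: N:car4-GO,E:wait,S:empty,W:wait | queues: N=0 E=0 S=0 W=1
Step 3 [NS]: N:empty,E:wait,S:empty,W:wait | queues: N=0 E=0 S=0 W=1
Step 4 [NS]: N:empty,E:wait,S:empty,W:wait | queues: N=0 E=0 S=0 W=1
Cars crossed by step 4: 3

Answer: 3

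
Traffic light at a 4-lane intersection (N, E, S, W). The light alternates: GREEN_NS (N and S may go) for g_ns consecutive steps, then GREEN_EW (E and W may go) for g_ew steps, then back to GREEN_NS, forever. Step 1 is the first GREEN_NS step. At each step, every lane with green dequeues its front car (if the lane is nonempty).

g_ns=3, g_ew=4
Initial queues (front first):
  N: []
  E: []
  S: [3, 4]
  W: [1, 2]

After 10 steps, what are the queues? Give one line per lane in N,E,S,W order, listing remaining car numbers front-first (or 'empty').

Step 1 [NS]: N:empty,E:wait,S:car3-GO,W:wait | queues: N=0 E=0 S=1 W=2
Step 2 [NS]: N:empty,E:wait,S:car4-GO,W:wait | queues: N=0 E=0 S=0 W=2
Step 3 [NS]: N:empty,E:wait,S:empty,W:wait | queues: N=0 E=0 S=0 W=2
Step 4 [EW]: N:wait,E:empty,S:wait,W:car1-GO | queues: N=0 E=0 S=0 W=1
Step 5 [EW]: N:wait,E:empty,S:wait,W:car2-GO | queues: N=0 E=0 S=0 W=0

N: empty
E: empty
S: empty
W: empty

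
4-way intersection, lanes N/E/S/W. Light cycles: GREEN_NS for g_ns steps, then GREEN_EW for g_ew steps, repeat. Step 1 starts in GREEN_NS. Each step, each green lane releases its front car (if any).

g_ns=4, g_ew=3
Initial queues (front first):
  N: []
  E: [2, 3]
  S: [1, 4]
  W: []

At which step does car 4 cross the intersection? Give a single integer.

Step 1 [NS]: N:empty,E:wait,S:car1-GO,W:wait | queues: N=0 E=2 S=1 W=0
Step 2 [NS]: N:empty,E:wait,S:car4-GO,W:wait | queues: N=0 E=2 S=0 W=0
Step 3 [NS]: N:empty,E:wait,S:empty,W:wait | queues: N=0 E=2 S=0 W=0
Step 4 [NS]: N:empty,E:wait,S:empty,W:wait | queues: N=0 E=2 S=0 W=0
Step 5 [EW]: N:wait,E:car2-GO,S:wait,W:empty | queues: N=0 E=1 S=0 W=0
Step 6 [EW]: N:wait,E:car3-GO,S:wait,W:empty | queues: N=0 E=0 S=0 W=0
Car 4 crosses at step 2

2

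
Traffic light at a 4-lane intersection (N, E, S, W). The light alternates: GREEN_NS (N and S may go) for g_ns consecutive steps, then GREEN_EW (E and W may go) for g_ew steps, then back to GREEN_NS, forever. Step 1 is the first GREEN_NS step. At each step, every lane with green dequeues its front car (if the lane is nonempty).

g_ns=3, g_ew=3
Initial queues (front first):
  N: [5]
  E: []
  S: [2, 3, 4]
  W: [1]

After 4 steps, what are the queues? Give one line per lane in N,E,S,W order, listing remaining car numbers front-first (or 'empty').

Step 1 [NS]: N:car5-GO,E:wait,S:car2-GO,W:wait | queues: N=0 E=0 S=2 W=1
Step 2 [NS]: N:empty,E:wait,S:car3-GO,W:wait | queues: N=0 E=0 S=1 W=1
Step 3 [NS]: N:empty,E:wait,S:car4-GO,W:wait | queues: N=0 E=0 S=0 W=1
Step 4 [EW]: N:wait,E:empty,S:wait,W:car1-GO | queues: N=0 E=0 S=0 W=0

N: empty
E: empty
S: empty
W: empty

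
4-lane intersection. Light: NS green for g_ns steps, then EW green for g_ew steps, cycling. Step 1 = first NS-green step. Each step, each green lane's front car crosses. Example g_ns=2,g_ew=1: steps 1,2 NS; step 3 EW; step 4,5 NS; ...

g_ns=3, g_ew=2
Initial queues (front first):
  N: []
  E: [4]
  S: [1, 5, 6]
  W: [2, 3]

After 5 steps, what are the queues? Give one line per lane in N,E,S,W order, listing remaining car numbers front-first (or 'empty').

Step 1 [NS]: N:empty,E:wait,S:car1-GO,W:wait | queues: N=0 E=1 S=2 W=2
Step 2 [NS]: N:empty,E:wait,S:car5-GO,W:wait | queues: N=0 E=1 S=1 W=2
Step 3 [NS]: N:empty,E:wait,S:car6-GO,W:wait | queues: N=0 E=1 S=0 W=2
Step 4 [EW]: N:wait,E:car4-GO,S:wait,W:car2-GO | queues: N=0 E=0 S=0 W=1
Step 5 [EW]: N:wait,E:empty,S:wait,W:car3-GO | queues: N=0 E=0 S=0 W=0

N: empty
E: empty
S: empty
W: empty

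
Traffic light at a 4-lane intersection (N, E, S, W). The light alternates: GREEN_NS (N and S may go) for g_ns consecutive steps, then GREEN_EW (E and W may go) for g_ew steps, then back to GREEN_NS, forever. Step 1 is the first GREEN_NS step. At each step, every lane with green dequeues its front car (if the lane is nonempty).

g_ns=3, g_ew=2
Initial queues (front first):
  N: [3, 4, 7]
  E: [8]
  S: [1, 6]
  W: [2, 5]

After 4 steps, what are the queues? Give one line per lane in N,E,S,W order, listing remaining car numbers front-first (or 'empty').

Step 1 [NS]: N:car3-GO,E:wait,S:car1-GO,W:wait | queues: N=2 E=1 S=1 W=2
Step 2 [NS]: N:car4-GO,E:wait,S:car6-GO,W:wait | queues: N=1 E=1 S=0 W=2
Step 3 [NS]: N:car7-GO,E:wait,S:empty,W:wait | queues: N=0 E=1 S=0 W=2
Step 4 [EW]: N:wait,E:car8-GO,S:wait,W:car2-GO | queues: N=0 E=0 S=0 W=1

N: empty
E: empty
S: empty
W: 5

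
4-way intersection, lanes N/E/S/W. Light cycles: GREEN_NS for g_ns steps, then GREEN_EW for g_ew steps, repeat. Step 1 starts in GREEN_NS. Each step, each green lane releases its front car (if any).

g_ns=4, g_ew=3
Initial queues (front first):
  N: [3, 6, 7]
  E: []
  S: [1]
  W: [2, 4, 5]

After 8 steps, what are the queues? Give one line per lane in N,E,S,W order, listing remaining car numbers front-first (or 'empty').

Step 1 [NS]: N:car3-GO,E:wait,S:car1-GO,W:wait | queues: N=2 E=0 S=0 W=3
Step 2 [NS]: N:car6-GO,E:wait,S:empty,W:wait | queues: N=1 E=0 S=0 W=3
Step 3 [NS]: N:car7-GO,E:wait,S:empty,W:wait | queues: N=0 E=0 S=0 W=3
Step 4 [NS]: N:empty,E:wait,S:empty,W:wait | queues: N=0 E=0 S=0 W=3
Step 5 [EW]: N:wait,E:empty,S:wait,W:car2-GO | queues: N=0 E=0 S=0 W=2
Step 6 [EW]: N:wait,E:empty,S:wait,W:car4-GO | queues: N=0 E=0 S=0 W=1
Step 7 [EW]: N:wait,E:empty,S:wait,W:car5-GO | queues: N=0 E=0 S=0 W=0

N: empty
E: empty
S: empty
W: empty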